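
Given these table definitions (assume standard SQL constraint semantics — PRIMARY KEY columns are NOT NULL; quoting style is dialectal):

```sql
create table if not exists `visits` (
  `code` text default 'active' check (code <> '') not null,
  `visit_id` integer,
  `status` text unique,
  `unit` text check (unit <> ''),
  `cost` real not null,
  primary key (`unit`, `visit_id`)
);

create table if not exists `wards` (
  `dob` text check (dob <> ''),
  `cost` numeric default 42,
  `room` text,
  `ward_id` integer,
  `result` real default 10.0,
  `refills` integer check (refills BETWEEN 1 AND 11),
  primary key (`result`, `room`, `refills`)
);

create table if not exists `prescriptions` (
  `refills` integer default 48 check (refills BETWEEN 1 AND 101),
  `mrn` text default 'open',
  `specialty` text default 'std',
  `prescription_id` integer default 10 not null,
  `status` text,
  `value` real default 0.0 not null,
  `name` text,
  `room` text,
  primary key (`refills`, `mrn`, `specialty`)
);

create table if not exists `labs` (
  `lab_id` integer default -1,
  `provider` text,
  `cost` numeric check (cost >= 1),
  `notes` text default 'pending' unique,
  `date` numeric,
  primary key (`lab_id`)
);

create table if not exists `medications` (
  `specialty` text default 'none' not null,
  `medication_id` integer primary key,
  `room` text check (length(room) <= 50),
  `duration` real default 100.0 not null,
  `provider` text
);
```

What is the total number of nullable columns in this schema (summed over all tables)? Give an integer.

visits: 1 nullable (status — PK (unit, visit_id) and explicit NOT NULL columns excluded).
wards: 3 nullable (dob, cost, ward_id — PK (result, room, refills) and explicit NOT NULL columns excluded).
prescriptions: 3 nullable (status, name, room — PK (refills, mrn, specialty) and explicit NOT NULL columns excluded).
labs: 4 nullable (provider, cost, notes, date — PK (lab_id) and explicit NOT NULL columns excluded).
medications: 2 nullable (room, provider — PK (medication_id) and explicit NOT NULL columns excluded).
Total: 1 + 3 + 3 + 4 + 2 = 13.

13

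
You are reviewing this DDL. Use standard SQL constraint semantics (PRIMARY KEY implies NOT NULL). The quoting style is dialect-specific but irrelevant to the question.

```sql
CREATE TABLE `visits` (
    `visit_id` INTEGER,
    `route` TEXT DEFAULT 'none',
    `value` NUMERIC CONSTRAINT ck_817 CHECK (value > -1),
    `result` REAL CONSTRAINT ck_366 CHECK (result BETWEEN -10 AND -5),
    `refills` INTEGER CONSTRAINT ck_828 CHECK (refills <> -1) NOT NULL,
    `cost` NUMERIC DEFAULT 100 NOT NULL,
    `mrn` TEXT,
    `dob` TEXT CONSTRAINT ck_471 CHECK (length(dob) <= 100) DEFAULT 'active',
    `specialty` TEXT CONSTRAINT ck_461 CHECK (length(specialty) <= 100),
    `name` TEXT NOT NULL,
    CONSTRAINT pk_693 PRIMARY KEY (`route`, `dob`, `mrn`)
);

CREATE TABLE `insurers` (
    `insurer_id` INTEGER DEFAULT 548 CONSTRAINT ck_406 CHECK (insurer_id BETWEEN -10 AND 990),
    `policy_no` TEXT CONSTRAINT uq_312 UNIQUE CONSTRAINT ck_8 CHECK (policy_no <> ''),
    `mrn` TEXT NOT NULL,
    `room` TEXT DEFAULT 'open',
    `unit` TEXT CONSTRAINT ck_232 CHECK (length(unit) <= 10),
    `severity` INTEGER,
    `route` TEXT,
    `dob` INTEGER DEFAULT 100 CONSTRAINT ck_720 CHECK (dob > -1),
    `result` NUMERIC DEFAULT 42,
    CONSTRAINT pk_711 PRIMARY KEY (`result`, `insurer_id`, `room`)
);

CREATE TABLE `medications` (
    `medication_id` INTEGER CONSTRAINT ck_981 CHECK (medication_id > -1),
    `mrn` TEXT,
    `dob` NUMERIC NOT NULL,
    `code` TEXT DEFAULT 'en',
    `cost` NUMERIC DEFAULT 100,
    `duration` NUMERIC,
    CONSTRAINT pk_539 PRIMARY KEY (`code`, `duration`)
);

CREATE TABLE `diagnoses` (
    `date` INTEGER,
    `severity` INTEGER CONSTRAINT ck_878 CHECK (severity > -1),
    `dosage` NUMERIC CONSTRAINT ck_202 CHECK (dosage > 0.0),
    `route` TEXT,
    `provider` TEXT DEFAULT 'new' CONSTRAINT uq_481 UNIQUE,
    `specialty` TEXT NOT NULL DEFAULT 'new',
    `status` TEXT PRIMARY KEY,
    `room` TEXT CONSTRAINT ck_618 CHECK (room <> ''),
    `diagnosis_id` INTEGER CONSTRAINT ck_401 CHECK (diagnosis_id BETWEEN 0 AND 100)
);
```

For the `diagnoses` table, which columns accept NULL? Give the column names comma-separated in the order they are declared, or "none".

- date: no NOT NULL constraint applies → nullable.
- severity: CHECK does not forbid NULL (a CHECK constraint passes when its expression is NULL) → nullable.
- dosage: CHECK does not forbid NULL (a CHECK constraint passes when its expression is NULL) → nullable.
- route: no NOT NULL constraint applies → nullable.
- provider: UNIQUE does not imply NOT NULL → nullable.
- specialty: declared NOT NULL → not nullable.
- status: part of the PRIMARY KEY, which implies NOT NULL → not nullable.
- room: CHECK does not forbid NULL (a CHECK constraint passes when its expression is NULL) → nullable.
- diagnosis_id: CHECK does not forbid NULL (a CHECK constraint passes when its expression is NULL) → nullable.

date, severity, dosage, route, provider, room, diagnosis_id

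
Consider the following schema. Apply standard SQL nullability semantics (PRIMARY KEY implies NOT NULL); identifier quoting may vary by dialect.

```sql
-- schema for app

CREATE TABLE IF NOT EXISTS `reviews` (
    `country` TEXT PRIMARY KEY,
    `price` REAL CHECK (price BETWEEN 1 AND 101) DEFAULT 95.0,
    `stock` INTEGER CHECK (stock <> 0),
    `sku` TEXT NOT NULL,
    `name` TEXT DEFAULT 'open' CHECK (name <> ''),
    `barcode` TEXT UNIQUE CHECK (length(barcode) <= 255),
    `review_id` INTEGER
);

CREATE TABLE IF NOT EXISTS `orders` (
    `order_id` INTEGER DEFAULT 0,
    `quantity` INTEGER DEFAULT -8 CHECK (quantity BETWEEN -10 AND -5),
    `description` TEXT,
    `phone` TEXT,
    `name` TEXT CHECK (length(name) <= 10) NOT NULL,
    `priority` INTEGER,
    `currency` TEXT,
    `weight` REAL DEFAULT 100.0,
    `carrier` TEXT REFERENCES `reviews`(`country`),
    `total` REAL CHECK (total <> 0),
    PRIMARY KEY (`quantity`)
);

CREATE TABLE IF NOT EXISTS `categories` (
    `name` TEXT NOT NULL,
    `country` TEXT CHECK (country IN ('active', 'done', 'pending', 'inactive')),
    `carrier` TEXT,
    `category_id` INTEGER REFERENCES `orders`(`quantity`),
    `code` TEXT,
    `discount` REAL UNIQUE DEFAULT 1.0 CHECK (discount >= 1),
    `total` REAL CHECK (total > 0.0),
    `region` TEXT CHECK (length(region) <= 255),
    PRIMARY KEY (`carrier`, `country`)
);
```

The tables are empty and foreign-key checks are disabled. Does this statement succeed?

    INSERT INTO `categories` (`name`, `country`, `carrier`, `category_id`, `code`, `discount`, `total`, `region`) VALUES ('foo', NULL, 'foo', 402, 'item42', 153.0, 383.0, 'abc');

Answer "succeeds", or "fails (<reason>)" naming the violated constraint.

fails (NOT NULL on country)

country is explicitly set to NULL, but country is part of the PRIMARY KEY (implied NOT NULL).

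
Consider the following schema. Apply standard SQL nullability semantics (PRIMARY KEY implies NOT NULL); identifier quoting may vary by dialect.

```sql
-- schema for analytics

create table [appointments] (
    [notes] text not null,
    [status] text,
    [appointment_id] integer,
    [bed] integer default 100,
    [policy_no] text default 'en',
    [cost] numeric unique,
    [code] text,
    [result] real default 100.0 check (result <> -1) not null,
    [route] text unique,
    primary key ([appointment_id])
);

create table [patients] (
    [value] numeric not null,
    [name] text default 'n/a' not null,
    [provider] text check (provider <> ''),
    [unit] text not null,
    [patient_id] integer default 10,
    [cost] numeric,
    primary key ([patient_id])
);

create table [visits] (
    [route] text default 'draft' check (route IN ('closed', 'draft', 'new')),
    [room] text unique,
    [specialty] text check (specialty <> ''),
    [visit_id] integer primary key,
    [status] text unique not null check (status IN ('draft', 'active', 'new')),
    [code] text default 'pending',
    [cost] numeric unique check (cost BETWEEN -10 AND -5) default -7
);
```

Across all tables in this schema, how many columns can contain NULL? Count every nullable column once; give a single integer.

appointments: 6 nullable (status, bed, policy_no, cost, code, route — PK (appointment_id) and explicit NOT NULL columns excluded).
patients: 2 nullable (provider, cost — PK (patient_id) and explicit NOT NULL columns excluded).
visits: 5 nullable (route, room, specialty, code, cost — PK (visit_id) and explicit NOT NULL columns excluded).
Total: 6 + 2 + 5 = 13.

13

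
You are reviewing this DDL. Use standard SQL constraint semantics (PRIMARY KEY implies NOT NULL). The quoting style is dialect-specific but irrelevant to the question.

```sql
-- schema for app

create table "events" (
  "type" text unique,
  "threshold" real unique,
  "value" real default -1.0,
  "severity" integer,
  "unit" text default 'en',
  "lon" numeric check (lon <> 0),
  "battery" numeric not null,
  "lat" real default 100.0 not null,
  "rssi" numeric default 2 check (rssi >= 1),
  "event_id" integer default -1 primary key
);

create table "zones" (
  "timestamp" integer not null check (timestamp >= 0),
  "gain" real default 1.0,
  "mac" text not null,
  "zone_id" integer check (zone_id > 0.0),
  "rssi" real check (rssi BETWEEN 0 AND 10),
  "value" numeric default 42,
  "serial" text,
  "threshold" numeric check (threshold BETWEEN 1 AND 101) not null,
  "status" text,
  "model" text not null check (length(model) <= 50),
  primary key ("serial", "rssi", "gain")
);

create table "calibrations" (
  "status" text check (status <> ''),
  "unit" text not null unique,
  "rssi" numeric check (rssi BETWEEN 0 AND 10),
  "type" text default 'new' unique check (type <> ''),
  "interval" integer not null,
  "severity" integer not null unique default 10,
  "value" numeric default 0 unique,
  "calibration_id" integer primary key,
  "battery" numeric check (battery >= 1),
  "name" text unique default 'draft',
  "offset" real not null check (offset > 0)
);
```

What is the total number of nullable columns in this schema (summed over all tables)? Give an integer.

16

events: 7 nullable (type, threshold, value, severity, unit, lon, rssi — PK (event_id) and explicit NOT NULL columns excluded).
zones: 3 nullable (zone_id, value, status — PK (serial, rssi, gain) and explicit NOT NULL columns excluded).
calibrations: 6 nullable (status, rssi, type, value, battery, name — PK (calibration_id) and explicit NOT NULL columns excluded).
Total: 7 + 3 + 6 = 16.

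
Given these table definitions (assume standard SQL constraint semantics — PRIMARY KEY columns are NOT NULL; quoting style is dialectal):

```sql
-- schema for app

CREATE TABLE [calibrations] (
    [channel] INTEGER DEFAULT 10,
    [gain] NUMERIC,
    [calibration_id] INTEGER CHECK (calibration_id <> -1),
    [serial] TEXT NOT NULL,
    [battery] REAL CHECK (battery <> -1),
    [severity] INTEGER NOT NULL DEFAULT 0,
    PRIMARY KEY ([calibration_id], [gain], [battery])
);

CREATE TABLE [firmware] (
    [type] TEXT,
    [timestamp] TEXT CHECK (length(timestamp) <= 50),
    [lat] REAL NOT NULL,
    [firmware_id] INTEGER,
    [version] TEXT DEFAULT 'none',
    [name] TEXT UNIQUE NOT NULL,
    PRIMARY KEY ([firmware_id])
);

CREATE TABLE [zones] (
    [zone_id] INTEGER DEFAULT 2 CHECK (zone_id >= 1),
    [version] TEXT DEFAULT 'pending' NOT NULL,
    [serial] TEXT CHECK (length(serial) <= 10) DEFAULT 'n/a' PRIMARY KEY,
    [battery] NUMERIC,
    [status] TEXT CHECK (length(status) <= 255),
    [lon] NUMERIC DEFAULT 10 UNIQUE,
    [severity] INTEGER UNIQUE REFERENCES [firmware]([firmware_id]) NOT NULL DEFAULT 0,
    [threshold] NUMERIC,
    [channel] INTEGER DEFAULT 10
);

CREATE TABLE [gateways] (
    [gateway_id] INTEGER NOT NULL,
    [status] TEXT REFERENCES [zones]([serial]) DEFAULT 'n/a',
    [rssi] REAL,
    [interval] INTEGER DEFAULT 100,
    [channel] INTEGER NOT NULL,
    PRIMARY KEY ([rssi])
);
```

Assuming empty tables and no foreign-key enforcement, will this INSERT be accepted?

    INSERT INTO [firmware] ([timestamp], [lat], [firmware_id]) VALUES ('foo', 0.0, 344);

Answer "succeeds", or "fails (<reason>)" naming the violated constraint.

name is omitted from the column list and has no DEFAULT, so it would receive NULL.
But name is declared NOT NULL.

fails (NOT NULL on name)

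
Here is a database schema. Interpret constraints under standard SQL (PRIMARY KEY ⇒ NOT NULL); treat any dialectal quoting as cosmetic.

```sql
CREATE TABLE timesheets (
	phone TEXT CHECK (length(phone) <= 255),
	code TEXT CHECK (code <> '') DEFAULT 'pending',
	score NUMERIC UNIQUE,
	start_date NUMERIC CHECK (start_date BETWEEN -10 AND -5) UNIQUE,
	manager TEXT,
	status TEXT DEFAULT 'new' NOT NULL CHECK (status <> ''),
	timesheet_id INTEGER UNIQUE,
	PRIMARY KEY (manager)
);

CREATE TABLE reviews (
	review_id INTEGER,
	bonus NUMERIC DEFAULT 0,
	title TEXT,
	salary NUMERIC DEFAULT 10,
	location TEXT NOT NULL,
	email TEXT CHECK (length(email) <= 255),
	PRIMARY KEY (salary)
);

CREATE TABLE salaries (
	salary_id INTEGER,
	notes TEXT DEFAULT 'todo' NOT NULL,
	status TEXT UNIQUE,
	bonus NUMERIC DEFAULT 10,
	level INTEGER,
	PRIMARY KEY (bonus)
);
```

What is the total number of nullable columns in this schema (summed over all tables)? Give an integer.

12

timesheets: 5 nullable (phone, code, score, start_date, timesheet_id — PK (manager) and explicit NOT NULL columns excluded).
reviews: 4 nullable (review_id, bonus, title, email — PK (salary) and explicit NOT NULL columns excluded).
salaries: 3 nullable (salary_id, status, level — PK (bonus) and explicit NOT NULL columns excluded).
Total: 5 + 4 + 3 = 12.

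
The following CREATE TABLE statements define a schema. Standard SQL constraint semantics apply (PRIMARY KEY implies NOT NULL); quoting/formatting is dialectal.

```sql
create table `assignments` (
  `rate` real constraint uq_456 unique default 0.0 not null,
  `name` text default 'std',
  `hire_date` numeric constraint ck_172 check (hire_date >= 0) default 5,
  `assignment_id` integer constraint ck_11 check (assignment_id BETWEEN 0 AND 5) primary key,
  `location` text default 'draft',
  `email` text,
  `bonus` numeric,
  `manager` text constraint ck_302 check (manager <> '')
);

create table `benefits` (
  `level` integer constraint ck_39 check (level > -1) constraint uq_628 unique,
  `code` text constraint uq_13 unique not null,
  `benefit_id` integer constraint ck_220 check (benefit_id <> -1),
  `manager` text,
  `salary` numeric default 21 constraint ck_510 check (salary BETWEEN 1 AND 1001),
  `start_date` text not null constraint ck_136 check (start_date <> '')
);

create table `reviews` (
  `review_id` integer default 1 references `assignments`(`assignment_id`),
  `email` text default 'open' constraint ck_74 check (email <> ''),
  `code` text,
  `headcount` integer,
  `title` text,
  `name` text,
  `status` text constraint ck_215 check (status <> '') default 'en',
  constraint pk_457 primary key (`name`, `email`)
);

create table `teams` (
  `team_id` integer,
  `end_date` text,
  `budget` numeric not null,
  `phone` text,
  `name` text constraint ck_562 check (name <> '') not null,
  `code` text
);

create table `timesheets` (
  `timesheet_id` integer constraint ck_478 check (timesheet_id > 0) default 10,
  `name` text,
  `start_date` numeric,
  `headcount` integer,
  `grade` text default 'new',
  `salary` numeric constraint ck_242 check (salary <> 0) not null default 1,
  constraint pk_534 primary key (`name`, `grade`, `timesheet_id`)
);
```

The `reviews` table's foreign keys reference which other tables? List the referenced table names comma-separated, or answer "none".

assignments

- review_id REFERENCES assignments(assignment_id).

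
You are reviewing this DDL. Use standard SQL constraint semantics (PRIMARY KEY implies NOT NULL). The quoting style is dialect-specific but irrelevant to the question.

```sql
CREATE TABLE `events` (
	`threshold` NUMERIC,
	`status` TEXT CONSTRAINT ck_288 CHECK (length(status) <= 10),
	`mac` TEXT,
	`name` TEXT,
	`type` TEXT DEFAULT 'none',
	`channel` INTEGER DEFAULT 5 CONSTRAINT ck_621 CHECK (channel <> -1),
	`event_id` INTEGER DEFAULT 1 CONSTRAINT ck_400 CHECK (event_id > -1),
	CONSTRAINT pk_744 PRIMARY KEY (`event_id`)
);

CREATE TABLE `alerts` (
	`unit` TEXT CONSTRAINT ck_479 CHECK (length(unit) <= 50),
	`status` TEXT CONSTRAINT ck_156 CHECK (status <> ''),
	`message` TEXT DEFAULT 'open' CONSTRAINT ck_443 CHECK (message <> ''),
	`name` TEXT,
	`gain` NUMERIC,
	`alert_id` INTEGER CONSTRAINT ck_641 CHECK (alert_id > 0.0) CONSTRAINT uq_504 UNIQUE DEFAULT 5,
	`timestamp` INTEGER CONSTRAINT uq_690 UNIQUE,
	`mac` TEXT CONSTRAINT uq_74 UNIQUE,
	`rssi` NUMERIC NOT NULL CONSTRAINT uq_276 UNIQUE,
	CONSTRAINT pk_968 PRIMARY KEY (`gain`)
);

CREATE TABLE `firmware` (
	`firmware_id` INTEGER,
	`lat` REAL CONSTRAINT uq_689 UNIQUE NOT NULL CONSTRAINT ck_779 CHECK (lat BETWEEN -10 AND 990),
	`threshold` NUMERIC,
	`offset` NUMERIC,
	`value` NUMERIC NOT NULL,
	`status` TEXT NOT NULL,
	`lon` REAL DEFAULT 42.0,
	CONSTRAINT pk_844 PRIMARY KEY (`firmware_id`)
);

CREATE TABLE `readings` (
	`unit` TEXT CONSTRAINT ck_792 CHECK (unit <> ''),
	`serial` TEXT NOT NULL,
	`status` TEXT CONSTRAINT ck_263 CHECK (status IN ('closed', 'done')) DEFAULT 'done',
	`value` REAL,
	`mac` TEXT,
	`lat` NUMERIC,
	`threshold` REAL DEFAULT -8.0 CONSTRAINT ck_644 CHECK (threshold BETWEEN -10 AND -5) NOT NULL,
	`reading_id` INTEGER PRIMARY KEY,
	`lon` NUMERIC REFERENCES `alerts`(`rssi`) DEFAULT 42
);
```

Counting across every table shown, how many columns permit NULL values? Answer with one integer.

22

events: 6 nullable (threshold, status, mac, name, type, channel — PK (event_id) and explicit NOT NULL columns excluded).
alerts: 7 nullable (unit, status, message, name, alert_id, timestamp, mac — PK (gain) and explicit NOT NULL columns excluded).
firmware: 3 nullable (threshold, offset, lon — PK (firmware_id) and explicit NOT NULL columns excluded).
readings: 6 nullable (unit, status, value, mac, lat, lon — PK (reading_id) and explicit NOT NULL columns excluded).
Total: 6 + 7 + 3 + 6 = 22.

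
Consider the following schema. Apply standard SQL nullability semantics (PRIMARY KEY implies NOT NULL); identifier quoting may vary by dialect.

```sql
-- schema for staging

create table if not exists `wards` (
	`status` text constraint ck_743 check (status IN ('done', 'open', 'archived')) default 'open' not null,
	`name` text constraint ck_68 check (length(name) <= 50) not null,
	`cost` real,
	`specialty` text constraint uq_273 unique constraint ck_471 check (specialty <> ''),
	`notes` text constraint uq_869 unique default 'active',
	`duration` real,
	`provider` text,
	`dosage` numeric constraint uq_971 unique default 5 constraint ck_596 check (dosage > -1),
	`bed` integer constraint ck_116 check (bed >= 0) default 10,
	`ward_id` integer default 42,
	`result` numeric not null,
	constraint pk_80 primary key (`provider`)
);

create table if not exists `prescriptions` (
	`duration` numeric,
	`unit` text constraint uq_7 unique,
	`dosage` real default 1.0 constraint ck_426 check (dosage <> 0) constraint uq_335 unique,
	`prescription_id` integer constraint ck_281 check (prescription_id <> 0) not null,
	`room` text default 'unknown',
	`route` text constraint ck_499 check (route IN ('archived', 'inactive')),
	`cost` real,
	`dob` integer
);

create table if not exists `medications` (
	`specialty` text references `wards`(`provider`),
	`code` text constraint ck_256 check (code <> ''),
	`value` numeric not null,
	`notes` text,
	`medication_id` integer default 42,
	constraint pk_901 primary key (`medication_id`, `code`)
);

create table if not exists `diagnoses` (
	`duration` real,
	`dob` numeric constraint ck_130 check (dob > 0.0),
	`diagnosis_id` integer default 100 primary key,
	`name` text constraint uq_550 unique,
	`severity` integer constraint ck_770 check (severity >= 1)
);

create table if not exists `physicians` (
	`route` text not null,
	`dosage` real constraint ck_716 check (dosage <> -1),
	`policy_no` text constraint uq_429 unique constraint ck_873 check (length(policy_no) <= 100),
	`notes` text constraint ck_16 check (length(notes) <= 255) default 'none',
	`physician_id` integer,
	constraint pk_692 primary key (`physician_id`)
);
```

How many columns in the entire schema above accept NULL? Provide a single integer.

23

wards: 7 nullable (cost, specialty, notes, duration, dosage, bed, ward_id — PK (provider) and explicit NOT NULL columns excluded).
prescriptions: 7 nullable (duration, unit, dosage, room, route, cost, dob — PK none and explicit NOT NULL columns excluded).
medications: 2 nullable (specialty, notes — PK (medication_id, code) and explicit NOT NULL columns excluded).
diagnoses: 4 nullable (duration, dob, name, severity — PK (diagnosis_id) and explicit NOT NULL columns excluded).
physicians: 3 nullable (dosage, policy_no, notes — PK (physician_id) and explicit NOT NULL columns excluded).
Total: 7 + 7 + 2 + 4 + 3 = 23.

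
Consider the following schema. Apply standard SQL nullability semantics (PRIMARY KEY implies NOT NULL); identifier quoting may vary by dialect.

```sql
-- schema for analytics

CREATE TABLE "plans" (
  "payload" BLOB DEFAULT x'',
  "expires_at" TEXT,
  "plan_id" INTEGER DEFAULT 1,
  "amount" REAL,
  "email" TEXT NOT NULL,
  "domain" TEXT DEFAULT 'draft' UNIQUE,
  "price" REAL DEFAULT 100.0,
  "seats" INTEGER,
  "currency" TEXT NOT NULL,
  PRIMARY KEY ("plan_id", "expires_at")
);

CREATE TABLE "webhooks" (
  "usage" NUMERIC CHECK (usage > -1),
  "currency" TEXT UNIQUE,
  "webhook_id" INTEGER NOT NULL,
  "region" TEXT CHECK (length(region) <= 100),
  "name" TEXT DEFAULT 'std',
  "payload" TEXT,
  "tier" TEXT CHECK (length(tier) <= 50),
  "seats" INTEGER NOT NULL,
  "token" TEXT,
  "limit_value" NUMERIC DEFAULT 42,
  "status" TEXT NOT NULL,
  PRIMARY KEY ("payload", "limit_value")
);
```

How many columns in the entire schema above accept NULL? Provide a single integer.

11

plans: 5 nullable (payload, amount, domain, price, seats — PK (plan_id, expires_at) and explicit NOT NULL columns excluded).
webhooks: 6 nullable (usage, currency, region, name, tier, token — PK (payload, limit_value) and explicit NOT NULL columns excluded).
Total: 5 + 6 = 11.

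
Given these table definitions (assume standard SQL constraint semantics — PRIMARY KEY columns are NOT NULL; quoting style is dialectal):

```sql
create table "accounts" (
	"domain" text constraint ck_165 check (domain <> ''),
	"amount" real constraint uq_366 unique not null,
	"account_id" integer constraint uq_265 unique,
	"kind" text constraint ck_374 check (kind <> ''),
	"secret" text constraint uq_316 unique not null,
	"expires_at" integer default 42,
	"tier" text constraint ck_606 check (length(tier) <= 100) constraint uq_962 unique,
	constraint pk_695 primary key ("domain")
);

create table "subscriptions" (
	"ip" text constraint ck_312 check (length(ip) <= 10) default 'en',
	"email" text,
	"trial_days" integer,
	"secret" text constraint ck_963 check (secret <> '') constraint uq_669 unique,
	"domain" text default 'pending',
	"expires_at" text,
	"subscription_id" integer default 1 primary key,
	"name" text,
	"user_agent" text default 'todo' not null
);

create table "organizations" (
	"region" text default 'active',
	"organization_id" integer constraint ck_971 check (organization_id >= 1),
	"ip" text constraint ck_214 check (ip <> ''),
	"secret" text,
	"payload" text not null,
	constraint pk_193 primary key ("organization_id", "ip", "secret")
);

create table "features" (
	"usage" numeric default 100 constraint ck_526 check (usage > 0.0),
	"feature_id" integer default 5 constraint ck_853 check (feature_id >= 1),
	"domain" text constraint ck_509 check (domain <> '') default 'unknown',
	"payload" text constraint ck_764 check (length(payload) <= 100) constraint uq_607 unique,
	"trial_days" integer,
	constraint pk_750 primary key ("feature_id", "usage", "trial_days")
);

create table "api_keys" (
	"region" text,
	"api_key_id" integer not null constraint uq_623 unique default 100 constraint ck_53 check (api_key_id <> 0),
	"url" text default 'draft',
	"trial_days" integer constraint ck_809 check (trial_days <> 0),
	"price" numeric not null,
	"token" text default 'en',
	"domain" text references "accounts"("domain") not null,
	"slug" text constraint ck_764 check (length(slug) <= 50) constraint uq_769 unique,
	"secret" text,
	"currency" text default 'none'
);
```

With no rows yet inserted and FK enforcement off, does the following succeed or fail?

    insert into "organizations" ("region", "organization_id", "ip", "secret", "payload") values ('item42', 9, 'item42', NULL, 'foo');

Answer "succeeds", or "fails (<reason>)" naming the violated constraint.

fails (NOT NULL on secret)

secret is explicitly set to NULL, but secret is part of the PRIMARY KEY (implied NOT NULL).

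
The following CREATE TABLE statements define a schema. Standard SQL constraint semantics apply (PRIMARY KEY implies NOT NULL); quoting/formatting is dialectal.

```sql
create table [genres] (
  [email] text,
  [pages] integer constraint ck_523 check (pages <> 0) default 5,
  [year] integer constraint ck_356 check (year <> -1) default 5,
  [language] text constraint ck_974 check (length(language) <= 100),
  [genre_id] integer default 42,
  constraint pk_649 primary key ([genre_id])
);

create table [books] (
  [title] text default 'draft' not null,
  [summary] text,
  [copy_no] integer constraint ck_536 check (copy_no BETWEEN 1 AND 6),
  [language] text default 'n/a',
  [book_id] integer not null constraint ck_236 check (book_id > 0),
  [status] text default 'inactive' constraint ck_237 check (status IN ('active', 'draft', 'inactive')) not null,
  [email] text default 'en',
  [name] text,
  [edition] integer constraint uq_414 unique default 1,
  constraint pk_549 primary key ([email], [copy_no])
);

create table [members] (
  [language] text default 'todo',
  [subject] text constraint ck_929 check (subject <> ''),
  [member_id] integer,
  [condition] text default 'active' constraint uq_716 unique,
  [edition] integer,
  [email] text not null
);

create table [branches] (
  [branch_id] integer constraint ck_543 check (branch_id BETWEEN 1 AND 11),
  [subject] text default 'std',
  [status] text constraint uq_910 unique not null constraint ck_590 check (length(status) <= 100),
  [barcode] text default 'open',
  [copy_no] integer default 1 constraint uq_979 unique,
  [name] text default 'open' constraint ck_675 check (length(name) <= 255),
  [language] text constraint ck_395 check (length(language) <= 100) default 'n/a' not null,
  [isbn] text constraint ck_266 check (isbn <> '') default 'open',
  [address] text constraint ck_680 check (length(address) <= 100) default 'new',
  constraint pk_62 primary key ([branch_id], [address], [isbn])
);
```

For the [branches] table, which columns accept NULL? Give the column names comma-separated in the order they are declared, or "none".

subject, barcode, copy_no, name

- branch_id: part of the PRIMARY KEY, which implies NOT NULL → not nullable.
- subject: DEFAULT only fills an omitted column; an explicit NULL is still allowed → nullable.
- status: declared NOT NULL → not nullable.
- barcode: DEFAULT only fills an omitted column; an explicit NULL is still allowed → nullable.
- copy_no: UNIQUE does not imply NOT NULL → nullable.
- name: CHECK does not forbid NULL (a CHECK constraint passes when its expression is NULL) → nullable.
- language: declared NOT NULL → not nullable.
- isbn: part of the PRIMARY KEY, which implies NOT NULL → not nullable.
- address: part of the PRIMARY KEY, which implies NOT NULL → not nullable.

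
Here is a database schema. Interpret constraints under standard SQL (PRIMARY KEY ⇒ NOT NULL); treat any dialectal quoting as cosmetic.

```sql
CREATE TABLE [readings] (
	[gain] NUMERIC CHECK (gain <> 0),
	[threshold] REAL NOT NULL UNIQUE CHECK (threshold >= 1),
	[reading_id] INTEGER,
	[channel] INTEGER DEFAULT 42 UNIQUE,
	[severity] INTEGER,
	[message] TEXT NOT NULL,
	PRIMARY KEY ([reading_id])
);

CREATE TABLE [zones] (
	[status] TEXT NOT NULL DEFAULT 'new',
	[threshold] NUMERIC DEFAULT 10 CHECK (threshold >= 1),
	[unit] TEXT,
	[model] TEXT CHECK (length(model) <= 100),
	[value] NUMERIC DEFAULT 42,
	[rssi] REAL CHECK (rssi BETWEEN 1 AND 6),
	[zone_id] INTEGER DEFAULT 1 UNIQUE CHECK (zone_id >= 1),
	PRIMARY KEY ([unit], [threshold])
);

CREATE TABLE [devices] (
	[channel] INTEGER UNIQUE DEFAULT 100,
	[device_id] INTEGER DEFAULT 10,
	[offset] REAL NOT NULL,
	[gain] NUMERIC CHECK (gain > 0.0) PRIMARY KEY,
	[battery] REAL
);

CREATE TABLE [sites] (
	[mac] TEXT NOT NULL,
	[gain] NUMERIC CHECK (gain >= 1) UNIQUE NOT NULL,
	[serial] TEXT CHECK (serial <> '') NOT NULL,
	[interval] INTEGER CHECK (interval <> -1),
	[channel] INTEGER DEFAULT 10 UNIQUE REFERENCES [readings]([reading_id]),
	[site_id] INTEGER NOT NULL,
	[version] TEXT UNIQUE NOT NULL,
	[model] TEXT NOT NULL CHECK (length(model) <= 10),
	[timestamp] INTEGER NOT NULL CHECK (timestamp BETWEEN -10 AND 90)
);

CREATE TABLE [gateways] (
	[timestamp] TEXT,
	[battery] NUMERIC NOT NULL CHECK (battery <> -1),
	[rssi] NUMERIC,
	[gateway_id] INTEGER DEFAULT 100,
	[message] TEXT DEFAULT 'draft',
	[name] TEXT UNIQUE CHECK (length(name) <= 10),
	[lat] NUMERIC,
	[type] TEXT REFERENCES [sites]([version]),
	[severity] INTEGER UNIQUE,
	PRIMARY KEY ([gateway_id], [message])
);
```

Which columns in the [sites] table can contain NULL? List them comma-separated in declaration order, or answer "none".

- mac: declared NOT NULL → not nullable.
- gain: declared NOT NULL → not nullable.
- serial: declared NOT NULL → not nullable.
- interval: CHECK does not forbid NULL (a CHECK constraint passes when its expression is NULL) → nullable.
- channel: a foreign key column may be NULL unless separately constrained → nullable.
- site_id: declared NOT NULL → not nullable.
- version: declared NOT NULL → not nullable.
- model: declared NOT NULL → not nullable.
- timestamp: declared NOT NULL → not nullable.

interval, channel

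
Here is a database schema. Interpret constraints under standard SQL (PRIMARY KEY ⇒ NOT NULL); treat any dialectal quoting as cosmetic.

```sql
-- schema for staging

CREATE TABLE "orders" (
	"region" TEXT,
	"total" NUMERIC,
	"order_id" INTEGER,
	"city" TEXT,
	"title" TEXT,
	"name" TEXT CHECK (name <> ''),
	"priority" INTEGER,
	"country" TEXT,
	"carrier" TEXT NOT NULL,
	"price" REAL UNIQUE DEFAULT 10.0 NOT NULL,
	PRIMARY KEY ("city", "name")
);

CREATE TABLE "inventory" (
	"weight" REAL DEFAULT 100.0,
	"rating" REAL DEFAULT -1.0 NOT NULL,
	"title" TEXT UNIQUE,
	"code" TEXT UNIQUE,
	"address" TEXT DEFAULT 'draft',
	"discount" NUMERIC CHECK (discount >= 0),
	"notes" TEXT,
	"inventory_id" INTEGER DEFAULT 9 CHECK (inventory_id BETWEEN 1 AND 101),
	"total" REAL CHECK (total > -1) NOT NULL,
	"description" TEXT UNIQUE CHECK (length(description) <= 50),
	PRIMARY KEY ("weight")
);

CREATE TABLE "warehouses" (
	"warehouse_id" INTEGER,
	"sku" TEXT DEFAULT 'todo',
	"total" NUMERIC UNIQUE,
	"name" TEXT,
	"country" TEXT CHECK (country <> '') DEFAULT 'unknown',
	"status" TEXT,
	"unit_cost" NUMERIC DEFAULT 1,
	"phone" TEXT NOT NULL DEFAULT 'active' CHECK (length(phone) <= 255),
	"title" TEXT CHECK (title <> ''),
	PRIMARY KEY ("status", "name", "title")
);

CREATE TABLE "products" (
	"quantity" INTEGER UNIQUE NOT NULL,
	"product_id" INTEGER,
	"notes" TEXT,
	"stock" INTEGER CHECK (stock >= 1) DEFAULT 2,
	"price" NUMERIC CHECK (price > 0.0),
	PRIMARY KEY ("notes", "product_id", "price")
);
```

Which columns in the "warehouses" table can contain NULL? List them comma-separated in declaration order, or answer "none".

warehouse_id, sku, total, country, unit_cost

- warehouse_id: no NOT NULL constraint applies → nullable.
- sku: DEFAULT only fills an omitted column; an explicit NULL is still allowed → nullable.
- total: UNIQUE does not imply NOT NULL → nullable.
- name: part of the PRIMARY KEY, which implies NOT NULL → not nullable.
- country: CHECK does not forbid NULL (a CHECK constraint passes when its expression is NULL) → nullable.
- status: part of the PRIMARY KEY, which implies NOT NULL → not nullable.
- unit_cost: DEFAULT only fills an omitted column; an explicit NULL is still allowed → nullable.
- phone: declared NOT NULL → not nullable.
- title: part of the PRIMARY KEY, which implies NOT NULL → not nullable.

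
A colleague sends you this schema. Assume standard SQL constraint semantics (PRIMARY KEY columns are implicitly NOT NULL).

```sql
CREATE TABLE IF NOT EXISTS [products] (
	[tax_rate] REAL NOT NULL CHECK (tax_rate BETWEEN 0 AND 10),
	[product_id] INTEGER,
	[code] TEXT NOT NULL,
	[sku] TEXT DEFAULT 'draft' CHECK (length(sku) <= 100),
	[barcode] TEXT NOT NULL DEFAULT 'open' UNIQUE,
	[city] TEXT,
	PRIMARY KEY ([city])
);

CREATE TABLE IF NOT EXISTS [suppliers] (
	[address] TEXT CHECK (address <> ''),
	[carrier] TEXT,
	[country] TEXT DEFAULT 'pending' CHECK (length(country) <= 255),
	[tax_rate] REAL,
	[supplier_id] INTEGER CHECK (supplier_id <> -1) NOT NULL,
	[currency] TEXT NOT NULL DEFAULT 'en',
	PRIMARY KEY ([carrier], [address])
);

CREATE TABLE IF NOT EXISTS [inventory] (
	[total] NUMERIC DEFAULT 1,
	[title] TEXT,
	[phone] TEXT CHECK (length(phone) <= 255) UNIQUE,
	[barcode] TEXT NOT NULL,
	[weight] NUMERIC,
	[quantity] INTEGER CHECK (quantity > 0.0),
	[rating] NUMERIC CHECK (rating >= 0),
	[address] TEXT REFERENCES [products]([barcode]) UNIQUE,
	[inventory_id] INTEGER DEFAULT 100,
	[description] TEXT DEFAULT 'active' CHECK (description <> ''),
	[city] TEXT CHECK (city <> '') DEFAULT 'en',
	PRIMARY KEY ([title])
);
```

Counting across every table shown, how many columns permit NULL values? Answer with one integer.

13

products: 2 nullable (product_id, sku — PK (city) and explicit NOT NULL columns excluded).
suppliers: 2 nullable (country, tax_rate — PK (carrier, address) and explicit NOT NULL columns excluded).
inventory: 9 nullable (total, phone, weight, quantity, rating, address, inventory_id, description, city — PK (title) and explicit NOT NULL columns excluded).
Total: 2 + 2 + 9 = 13.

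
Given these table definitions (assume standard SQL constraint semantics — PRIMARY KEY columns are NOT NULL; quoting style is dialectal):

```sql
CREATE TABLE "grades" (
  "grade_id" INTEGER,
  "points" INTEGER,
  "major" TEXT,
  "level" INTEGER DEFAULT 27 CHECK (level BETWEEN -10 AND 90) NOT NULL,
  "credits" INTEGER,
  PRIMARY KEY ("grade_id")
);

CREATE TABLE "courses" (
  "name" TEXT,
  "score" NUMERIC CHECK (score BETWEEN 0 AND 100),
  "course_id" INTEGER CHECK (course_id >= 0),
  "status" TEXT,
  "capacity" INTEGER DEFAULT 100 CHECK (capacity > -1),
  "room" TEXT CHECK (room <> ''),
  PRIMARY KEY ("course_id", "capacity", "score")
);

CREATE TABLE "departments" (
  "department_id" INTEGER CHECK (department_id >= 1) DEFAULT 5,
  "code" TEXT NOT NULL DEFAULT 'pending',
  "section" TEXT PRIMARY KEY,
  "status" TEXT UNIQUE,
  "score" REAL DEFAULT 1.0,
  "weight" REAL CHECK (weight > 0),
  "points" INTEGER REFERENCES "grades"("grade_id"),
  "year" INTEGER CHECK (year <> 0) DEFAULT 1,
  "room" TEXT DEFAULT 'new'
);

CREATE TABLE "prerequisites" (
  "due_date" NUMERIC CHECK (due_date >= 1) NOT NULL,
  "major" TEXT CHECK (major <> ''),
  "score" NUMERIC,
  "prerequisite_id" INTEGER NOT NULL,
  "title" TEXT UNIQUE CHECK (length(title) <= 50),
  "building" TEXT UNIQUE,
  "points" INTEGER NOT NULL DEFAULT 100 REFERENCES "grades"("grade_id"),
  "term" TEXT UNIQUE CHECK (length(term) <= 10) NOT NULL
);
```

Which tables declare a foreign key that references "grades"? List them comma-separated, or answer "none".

departments, prerequisites

- departments.points references grades(grade_id).
- prerequisites.points references grades(grade_id).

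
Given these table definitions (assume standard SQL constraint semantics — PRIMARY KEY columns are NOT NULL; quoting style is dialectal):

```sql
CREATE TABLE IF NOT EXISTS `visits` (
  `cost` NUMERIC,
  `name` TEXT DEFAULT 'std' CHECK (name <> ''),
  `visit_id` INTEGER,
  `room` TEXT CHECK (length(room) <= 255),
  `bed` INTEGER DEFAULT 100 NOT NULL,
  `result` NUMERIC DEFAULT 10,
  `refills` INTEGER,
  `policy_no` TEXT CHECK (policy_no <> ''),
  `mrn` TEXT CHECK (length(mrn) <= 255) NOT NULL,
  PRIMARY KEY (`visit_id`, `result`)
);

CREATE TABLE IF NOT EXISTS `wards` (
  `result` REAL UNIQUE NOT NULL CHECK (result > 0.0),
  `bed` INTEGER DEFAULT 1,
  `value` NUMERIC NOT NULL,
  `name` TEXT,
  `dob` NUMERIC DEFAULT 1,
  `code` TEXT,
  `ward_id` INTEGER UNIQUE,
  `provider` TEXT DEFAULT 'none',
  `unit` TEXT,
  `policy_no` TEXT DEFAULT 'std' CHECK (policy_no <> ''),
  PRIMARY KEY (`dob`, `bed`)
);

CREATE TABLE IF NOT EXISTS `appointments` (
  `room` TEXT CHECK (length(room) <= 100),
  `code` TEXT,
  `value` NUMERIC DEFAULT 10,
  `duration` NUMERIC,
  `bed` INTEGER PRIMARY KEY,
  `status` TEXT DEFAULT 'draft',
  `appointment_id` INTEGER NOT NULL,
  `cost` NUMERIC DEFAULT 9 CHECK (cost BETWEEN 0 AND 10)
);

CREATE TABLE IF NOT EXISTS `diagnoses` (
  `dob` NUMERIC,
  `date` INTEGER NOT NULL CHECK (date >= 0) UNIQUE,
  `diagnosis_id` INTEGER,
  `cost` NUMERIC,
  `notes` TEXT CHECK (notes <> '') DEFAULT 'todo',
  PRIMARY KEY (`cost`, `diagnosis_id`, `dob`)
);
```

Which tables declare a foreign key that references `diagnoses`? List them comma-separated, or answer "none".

none

No REFERENCES clause anywhere in the schema names diagnoses.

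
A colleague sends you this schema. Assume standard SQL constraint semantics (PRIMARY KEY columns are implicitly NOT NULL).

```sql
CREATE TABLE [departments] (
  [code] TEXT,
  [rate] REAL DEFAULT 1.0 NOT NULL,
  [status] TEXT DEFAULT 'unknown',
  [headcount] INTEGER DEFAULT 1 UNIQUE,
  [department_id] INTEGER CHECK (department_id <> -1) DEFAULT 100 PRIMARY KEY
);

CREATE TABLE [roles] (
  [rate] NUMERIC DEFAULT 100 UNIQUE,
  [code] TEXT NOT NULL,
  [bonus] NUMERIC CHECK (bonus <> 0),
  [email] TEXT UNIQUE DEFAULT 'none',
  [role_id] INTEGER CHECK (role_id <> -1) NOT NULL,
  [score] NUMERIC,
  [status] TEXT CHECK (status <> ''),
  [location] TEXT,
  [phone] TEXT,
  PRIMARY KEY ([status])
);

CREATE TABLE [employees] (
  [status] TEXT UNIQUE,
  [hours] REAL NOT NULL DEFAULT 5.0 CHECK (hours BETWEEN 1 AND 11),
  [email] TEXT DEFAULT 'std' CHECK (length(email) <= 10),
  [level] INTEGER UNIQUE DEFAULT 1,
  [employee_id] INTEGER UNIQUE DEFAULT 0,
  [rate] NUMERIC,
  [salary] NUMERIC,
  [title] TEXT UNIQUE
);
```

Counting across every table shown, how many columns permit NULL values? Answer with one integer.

16

departments: 3 nullable (code, status, headcount — PK (department_id) and explicit NOT NULL columns excluded).
roles: 6 nullable (rate, bonus, email, score, location, phone — PK (status) and explicit NOT NULL columns excluded).
employees: 7 nullable (status, email, level, employee_id, rate, salary, title — PK none and explicit NOT NULL columns excluded).
Total: 3 + 6 + 7 = 16.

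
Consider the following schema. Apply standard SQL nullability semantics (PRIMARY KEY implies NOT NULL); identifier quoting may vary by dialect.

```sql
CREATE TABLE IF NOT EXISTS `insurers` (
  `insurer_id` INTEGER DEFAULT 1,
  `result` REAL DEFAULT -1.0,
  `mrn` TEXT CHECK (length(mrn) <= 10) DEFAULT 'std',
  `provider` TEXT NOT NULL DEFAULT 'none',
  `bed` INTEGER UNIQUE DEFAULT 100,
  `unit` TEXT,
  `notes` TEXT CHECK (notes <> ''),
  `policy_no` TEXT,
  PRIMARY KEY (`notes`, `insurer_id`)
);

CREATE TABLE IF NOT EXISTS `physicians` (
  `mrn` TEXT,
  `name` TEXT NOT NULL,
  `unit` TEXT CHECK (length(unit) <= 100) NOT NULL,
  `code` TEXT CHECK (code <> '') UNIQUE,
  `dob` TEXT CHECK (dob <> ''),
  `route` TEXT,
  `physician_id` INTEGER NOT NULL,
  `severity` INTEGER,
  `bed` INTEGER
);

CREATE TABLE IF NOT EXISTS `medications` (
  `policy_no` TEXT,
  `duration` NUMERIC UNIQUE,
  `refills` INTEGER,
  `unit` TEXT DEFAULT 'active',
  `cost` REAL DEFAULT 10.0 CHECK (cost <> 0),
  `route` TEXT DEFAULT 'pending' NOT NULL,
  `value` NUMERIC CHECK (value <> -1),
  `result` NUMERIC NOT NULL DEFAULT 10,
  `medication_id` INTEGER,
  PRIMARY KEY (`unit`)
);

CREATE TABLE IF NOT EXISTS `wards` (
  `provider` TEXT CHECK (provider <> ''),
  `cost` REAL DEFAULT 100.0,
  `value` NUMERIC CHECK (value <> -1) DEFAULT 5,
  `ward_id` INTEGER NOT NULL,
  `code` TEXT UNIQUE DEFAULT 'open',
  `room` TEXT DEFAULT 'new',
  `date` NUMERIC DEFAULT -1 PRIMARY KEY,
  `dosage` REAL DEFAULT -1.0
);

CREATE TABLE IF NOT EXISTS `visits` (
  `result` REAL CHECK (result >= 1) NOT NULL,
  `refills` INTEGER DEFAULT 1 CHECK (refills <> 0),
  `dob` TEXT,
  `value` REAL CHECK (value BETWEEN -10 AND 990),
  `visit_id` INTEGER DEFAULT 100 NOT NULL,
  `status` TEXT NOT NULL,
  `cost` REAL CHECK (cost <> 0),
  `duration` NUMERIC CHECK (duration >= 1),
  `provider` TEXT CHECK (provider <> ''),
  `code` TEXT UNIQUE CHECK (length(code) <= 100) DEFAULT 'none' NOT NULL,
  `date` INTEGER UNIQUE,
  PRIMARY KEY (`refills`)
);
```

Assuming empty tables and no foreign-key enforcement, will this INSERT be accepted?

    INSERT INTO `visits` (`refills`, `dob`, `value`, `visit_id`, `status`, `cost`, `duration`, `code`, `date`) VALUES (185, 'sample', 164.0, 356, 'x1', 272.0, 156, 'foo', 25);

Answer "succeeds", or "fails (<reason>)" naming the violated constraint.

result is omitted from the column list and has no DEFAULT, so it would receive NULL.
But result is declared NOT NULL.

fails (NOT NULL on result)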